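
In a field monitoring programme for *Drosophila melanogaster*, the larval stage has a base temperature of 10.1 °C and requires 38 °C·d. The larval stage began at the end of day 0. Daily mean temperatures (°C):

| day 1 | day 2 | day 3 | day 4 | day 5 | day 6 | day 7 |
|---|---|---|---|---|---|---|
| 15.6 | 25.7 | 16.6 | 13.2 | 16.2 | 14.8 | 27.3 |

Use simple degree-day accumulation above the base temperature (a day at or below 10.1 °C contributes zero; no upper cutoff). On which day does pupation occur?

Daily DD above 10.1 °C: 5.5, 15.6, 6.5, 3.1, 6.1, 4.7, 17.2.
Cumulative: 5.5, 21.1, 27.6, 30.7, 36.8, 41.5, 58.7.
The total first reaches 38 DD on day 6.

day 6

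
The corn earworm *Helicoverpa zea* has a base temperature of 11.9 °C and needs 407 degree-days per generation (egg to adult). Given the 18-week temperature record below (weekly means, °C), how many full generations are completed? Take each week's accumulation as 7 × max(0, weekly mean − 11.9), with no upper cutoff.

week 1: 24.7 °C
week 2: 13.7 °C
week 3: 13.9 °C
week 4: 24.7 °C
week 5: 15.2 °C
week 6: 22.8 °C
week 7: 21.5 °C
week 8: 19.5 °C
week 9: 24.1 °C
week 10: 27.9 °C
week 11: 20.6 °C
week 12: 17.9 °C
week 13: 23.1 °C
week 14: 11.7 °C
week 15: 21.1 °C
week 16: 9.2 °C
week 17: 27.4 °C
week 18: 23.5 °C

2 generations

Weekly DD (7 × max(0, T̄ − 11.9)): 89.6, 12.6, 14.0, 89.6, 23.1, 76.3, 67.2, 53.2, 85.4, 112.0, 60.9, 42.0, 78.4, 0.0, 64.4, 0.0, 108.5, 81.2.
Season total = 1058.4 DD.
Complete generations = ⌊1058.4 / 407⌋ = 2.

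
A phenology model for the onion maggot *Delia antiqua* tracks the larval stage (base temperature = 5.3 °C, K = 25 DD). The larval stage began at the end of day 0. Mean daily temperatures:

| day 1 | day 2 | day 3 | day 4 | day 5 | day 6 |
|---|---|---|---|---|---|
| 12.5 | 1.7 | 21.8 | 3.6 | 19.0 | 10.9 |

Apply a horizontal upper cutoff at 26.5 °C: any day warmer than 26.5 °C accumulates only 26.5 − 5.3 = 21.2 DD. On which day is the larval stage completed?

Daily DD above 5.3 °C (capped at 21.2): 7.2, 0.0, 16.5, 0.0, 13.7, 5.6.
Cumulative: 7.2, 7.2, 23.7, 23.7, 37.4, 43.0.
The total first reaches 25 DD on day 5.

day 5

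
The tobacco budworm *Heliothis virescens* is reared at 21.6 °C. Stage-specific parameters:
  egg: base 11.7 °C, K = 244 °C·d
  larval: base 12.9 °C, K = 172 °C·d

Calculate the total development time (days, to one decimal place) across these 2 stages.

44.4 days

egg: 244 / (21.6 − 11.7) = 244 / 9.9 = 24.646 d.
larval: 172 / (21.6 − 12.9) = 172 / 8.7 = 19.770 d.
Sum = 44.417 ≈ 44.4 days.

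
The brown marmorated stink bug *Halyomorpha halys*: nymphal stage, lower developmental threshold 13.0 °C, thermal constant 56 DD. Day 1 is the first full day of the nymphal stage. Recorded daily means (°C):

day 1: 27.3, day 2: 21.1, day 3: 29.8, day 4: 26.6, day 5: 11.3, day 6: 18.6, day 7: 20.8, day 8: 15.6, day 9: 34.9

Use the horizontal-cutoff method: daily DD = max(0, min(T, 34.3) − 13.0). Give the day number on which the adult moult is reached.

Daily DD above 13.0 °C (capped at 21.3): 14.3, 8.1, 16.8, 13.6, 0.0, 5.6, 7.8, 2.6, 21.3.
Cumulative: 14.3, 22.4, 39.2, 52.8, 52.8, 58.4, 66.2, 68.8, 90.1.
The total first reaches 56 DD on day 6.

day 6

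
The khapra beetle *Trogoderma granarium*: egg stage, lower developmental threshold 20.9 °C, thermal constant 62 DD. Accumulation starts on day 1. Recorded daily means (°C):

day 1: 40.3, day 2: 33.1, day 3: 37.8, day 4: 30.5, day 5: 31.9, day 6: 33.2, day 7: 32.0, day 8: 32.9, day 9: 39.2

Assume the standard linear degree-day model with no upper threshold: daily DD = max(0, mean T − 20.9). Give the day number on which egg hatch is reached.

day 5

Daily DD above 20.9 °C: 19.4, 12.2, 16.9, 9.6, 11.0, 12.3, 11.1, 12.0, 18.3.
Cumulative: 19.4, 31.6, 48.5, 58.1, 69.1, 81.4, 92.5, 104.5, 122.8.
The total first reaches 62 DD on day 5.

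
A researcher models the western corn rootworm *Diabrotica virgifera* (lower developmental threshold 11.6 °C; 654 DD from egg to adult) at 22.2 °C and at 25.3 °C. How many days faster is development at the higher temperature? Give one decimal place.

14.0 days

At 22.2 °C: 654 / (22.2 − 11.6) = 654 / 10.6 = 61.698 d.
At 25.3 °C: 654 / (25.3 − 11.6) = 654 / 13.7 = 47.737 d.
Difference = |61.698 − 47.737| = 13.961 ≈ 14.0 days.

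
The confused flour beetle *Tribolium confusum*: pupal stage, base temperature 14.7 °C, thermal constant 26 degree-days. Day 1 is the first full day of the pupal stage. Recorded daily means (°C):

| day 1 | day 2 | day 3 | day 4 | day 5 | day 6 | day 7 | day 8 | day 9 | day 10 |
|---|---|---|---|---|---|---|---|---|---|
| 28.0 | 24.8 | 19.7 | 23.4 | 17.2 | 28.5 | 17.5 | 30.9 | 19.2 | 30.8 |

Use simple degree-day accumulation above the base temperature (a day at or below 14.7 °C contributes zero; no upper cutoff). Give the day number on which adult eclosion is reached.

Daily DD above 14.7 °C: 13.3, 10.1, 5.0, 8.7, 2.5, 13.8, 2.8, 16.2, 4.5, 16.1.
Cumulative: 13.3, 23.4, 28.4, 37.1, 39.6, 53.4, 56.2, 72.4, 76.9, 93.0.
The total first reaches 26 DD on day 3.

day 3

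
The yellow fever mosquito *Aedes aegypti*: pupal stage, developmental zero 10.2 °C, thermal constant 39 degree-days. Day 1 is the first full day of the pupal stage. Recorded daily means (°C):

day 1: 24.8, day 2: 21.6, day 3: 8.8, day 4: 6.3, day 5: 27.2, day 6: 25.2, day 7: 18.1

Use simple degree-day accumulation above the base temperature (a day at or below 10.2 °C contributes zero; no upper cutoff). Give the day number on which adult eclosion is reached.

Daily DD above 10.2 °C: 14.6, 11.4, 0.0, 0.0, 17.0, 15.0, 7.9.
Cumulative: 14.6, 26.0, 26.0, 26.0, 43.0, 58.0, 65.9.
The total first reaches 39 DD on day 5.

day 5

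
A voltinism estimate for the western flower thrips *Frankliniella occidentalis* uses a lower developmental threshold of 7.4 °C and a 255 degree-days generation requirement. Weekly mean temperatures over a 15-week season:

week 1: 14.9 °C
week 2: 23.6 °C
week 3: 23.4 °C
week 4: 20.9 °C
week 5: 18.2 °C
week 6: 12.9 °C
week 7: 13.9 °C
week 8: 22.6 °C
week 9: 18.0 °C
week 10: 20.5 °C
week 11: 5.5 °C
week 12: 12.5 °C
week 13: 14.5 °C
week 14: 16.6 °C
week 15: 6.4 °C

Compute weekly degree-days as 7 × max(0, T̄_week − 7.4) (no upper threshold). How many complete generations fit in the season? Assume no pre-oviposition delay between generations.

3 generations

Weekly DD (7 × max(0, T̄ − 7.4)): 52.5, 113.4, 112.0, 94.5, 75.6, 38.5, 45.5, 106.4, 74.2, 91.7, 0.0, 35.7, 49.7, 64.4, 0.0.
Season total = 954.1 DD.
Complete generations = ⌊954.1 / 255⌋ = 3.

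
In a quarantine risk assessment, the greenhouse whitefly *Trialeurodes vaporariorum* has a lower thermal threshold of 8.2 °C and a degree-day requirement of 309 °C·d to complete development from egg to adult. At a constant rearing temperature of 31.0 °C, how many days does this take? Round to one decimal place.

13.6 days

Daily accumulation = 31.0 − 8.2 = 22.8 DD/day.
Duration = 309 / 22.8 = 13.553 ≈ 13.6 days.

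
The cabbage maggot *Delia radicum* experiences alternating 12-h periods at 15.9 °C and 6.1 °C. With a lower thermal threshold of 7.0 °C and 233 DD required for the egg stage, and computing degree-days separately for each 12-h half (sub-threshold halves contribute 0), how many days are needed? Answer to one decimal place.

Day half: max(0, 15.9 − 7.0) × 0.5 = 8.9 × 0.5 = 4.45 DD.
Night half: max(0, 6.1 − 7.0) × 0.5 = 0.0 × 0.5 = 0.00 DD.
Per 24 h: 4.45 DD/day.
Duration = 233 / 4.45 = 52.360 ≈ 52.4 days.

52.4 days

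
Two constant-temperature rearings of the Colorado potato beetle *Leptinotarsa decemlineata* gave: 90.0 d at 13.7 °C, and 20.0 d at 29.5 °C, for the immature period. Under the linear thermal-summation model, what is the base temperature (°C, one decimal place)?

Linear rate model ⇒ the product D·(T − T_b) is constant across temperatures.
90.0·(13.7 − T_b) = 20.0·(29.5 − T_b)
T_b = (90.0·13.7 − 20.0·29.5) / (90.0 − 20.0) = 643.00 / 70.0 = 9.186 °C ≈ 9.2 °C.

9.2 °C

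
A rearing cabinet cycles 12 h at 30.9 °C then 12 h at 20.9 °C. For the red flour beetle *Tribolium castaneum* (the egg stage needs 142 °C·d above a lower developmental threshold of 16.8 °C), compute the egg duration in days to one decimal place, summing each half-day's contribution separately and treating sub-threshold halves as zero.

Day half: max(0, 30.9 − 16.8) × 0.5 = 14.1 × 0.5 = 7.05 DD.
Night half: max(0, 20.9 − 16.8) × 0.5 = 4.1 × 0.5 = 2.05 DD.
Per 24 h: 9.10 DD/day.
Duration = 142 / 9.10 = 15.604 ≈ 15.6 days.

15.6 days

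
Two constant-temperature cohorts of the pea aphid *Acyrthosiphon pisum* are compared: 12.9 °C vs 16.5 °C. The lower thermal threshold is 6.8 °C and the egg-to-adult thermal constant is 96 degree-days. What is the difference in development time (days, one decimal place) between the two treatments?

At 12.9 °C: 96 / (12.9 − 6.8) = 96 / 6.1 = 15.738 d.
At 16.5 °C: 96 / (16.5 − 6.8) = 96 / 9.7 = 9.897 d.
Difference = |15.738 − 9.897| = 5.841 ≈ 5.8 days.

5.8 days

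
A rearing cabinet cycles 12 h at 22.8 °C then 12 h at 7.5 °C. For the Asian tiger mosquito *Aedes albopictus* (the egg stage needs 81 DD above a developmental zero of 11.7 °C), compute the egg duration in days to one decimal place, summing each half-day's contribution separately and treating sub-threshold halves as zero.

Day half: max(0, 22.8 − 11.7) × 0.5 = 11.1 × 0.5 = 5.55 DD.
Night half: max(0, 7.5 − 11.7) × 0.5 = 0.0 × 0.5 = 0.00 DD.
Per 24 h: 5.55 DD/day.
Duration = 81 / 5.55 = 14.595 ≈ 14.6 days.

14.6 days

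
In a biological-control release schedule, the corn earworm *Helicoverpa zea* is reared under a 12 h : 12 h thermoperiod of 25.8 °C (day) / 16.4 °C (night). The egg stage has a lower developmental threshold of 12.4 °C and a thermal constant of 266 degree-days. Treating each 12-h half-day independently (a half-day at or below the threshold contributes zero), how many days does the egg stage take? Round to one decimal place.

30.6 days

Day half: max(0, 25.8 − 12.4) × 0.5 = 13.4 × 0.5 = 6.70 DD.
Night half: max(0, 16.4 − 12.4) × 0.5 = 4.0 × 0.5 = 2.00 DD.
Per 24 h: 8.70 DD/day.
Duration = 266 / 8.70 = 30.575 ≈ 30.6 days.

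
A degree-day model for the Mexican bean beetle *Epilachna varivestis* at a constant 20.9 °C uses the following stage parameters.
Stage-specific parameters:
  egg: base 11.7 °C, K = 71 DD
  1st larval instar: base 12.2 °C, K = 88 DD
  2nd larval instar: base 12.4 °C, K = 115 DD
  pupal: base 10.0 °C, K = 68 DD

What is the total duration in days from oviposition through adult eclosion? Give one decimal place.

37.6 days

egg: 71 / (20.9 − 11.7) = 71 / 9.2 = 7.717 d.
1st larval instar: 88 / (20.9 − 12.2) = 88 / 8.7 = 10.115 d.
2nd larval instar: 115 / (20.9 − 12.4) = 115 / 8.5 = 13.529 d.
pupal: 68 / (20.9 − 10.0) = 68 / 10.9 = 6.239 d.
Sum = 37.600 ≈ 37.6 days.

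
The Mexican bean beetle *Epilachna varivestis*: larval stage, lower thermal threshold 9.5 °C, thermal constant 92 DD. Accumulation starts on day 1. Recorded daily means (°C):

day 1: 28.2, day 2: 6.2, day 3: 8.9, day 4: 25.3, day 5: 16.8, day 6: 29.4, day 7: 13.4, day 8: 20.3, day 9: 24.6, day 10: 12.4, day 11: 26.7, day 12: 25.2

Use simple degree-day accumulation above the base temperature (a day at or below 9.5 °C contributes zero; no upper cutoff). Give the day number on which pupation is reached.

Daily DD above 9.5 °C: 18.7, 0.0, 0.0, 15.8, 7.3, 19.9, 3.9, 10.8, 15.1, 2.9, 17.2, 15.7.
Cumulative: 18.7, 18.7, 18.7, 34.5, 41.8, 61.7, 65.6, 76.4, 91.5, 94.4, 111.6, 127.3.
The total first reaches 92 DD on day 10.

day 10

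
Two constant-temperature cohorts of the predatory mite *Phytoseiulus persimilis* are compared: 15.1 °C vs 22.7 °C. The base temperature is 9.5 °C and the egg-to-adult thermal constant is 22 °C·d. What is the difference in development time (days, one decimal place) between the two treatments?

At 15.1 °C: 22 / (15.1 − 9.5) = 22 / 5.6 = 3.929 d.
At 22.7 °C: 22 / (22.7 − 9.5) = 22 / 13.2 = 1.667 d.
Difference = |3.929 − 1.667| = 2.262 ≈ 2.3 days.

2.3 days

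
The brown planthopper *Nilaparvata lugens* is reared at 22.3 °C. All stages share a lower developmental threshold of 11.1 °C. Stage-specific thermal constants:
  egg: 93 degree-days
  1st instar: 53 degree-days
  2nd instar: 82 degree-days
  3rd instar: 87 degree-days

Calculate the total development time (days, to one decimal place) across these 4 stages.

Daily accumulation at 22.3 °C = 22.3 − 11.1 = 11.2 DD/day.
Total K = 93 + 53 + 82 + 87 = 315 DD.
Total duration = 315 / 11.2 = 28.125 ≈ 28.1 days.

28.1 days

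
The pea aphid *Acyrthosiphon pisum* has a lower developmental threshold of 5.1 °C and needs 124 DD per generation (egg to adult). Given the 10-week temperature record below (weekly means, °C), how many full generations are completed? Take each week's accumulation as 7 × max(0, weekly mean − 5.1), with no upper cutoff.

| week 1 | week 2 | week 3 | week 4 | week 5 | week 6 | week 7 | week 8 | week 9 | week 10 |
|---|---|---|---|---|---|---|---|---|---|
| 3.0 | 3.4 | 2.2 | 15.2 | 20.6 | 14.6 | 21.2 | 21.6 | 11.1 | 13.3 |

Weekly DD (7 × max(0, T̄ − 5.1)): 0.0, 0.0, 0.0, 70.7, 108.5, 66.5, 112.7, 115.5, 42.0, 57.4.
Season total = 573.3 DD.
Complete generations = ⌊573.3 / 124⌋ = 4.

4 generations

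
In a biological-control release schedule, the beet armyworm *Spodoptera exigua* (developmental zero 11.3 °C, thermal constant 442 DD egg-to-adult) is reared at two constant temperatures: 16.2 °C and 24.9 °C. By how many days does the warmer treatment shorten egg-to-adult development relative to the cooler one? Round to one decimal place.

At 16.2 °C: 442 / (16.2 − 11.3) = 442 / 4.9 = 90.204 d.
At 24.9 °C: 442 / (24.9 − 11.3) = 442 / 13.6 = 32.500 d.
Difference = |90.204 − 32.500| = 57.704 ≈ 57.7 days.

57.7 days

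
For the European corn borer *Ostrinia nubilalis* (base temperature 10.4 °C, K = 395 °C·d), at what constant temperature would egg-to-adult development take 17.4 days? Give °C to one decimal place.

Required daily accumulation = 395 / 17.4 = 22.701 DD/day.
T = T_base + 22.701 = 10.4 + 22.701 = 33.101 ≈ 33.1 °C.

33.1 °C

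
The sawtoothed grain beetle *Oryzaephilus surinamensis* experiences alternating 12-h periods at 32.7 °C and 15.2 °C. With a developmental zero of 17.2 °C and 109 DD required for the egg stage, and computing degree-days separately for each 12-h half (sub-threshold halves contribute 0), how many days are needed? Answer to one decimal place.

Day half: max(0, 32.7 − 17.2) × 0.5 = 15.5 × 0.5 = 7.75 DD.
Night half: max(0, 15.2 − 17.2) × 0.5 = 0.0 × 0.5 = 0.00 DD.
Per 24 h: 7.75 DD/day.
Duration = 109 / 7.75 = 14.065 ≈ 14.1 days.

14.1 days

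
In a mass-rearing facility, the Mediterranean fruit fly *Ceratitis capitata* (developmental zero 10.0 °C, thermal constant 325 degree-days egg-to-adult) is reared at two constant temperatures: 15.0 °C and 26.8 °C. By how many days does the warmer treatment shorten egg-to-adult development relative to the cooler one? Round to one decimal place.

45.7 days

At 15.0 °C: 325 / (15.0 − 10.0) = 325 / 5.0 = 65.000 d.
At 26.8 °C: 325 / (26.8 − 10.0) = 325 / 16.8 = 19.345 d.
Difference = |65.000 − 19.345| = 45.655 ≈ 45.7 days.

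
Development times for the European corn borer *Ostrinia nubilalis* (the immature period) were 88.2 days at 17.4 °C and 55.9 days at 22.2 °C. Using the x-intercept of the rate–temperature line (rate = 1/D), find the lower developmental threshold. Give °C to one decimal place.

9.1 °C

Under the model K = D·(T − T_b), so D₁·(T₁ − T_b) = D₂·(T₂ − T_b).
88.2·(17.4 − T_b) = 55.9·(22.2 − T_b)
T_b = (88.2·17.4 − 55.9·22.2) / (88.2 − 55.9) = 293.70 / 32.3 = 9.093 °C ≈ 9.1 °C.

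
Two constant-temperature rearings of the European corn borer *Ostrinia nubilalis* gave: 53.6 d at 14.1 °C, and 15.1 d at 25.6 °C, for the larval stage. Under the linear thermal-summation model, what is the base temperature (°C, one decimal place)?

Equal thermal constants: D₁(T₁ − T_b) = D₂(T₂ − T_b).
53.6·(14.1 − T_b) = 15.1·(25.6 − T_b)
T_b = (53.6·14.1 − 15.1·25.6) / (53.6 − 15.1) = 369.20 / 38.5 = 9.590 °C ≈ 9.6 °C.

9.6 °C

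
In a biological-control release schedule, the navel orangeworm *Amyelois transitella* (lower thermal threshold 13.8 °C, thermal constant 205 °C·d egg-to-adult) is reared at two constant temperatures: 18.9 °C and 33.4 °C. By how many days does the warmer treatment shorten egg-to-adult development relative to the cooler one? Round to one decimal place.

29.7 days

At 18.9 °C: 205 / (18.9 − 13.8) = 205 / 5.1 = 40.196 d.
At 33.4 °C: 205 / (33.4 − 13.8) = 205 / 19.6 = 10.459 d.
Difference = |40.196 − 10.459| = 29.737 ≈ 29.7 days.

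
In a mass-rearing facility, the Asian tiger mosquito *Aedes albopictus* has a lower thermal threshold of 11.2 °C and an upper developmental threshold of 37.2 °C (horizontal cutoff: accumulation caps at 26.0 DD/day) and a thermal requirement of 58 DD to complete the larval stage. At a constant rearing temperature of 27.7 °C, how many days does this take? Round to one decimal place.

3.5 days

Daily accumulation = 27.7 − 11.2 = 16.5 DD/day.
Duration = 58 / 16.5 = 3.515 ≈ 3.5 days.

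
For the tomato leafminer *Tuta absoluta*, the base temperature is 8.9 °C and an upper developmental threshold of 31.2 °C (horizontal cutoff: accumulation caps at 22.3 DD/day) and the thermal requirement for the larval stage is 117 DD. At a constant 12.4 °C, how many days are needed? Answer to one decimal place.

Daily accumulation = 12.4 − 8.9 = 3.5 DD/day.
Duration = 117 / 3.5 = 33.429 ≈ 33.4 days.

33.4 days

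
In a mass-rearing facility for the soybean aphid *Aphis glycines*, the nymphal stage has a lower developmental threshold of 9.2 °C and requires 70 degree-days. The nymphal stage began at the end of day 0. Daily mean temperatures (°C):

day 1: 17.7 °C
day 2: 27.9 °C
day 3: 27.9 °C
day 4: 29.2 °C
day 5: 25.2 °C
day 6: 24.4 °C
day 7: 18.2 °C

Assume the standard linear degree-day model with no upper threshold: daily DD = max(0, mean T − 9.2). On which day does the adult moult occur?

Daily DD above 9.2 °C: 8.5, 18.7, 18.7, 20.0, 16.0, 15.2, 9.0.
Cumulative: 8.5, 27.2, 45.9, 65.9, 81.9, 97.1, 106.1.
The total first reaches 70 DD on day 5.

day 5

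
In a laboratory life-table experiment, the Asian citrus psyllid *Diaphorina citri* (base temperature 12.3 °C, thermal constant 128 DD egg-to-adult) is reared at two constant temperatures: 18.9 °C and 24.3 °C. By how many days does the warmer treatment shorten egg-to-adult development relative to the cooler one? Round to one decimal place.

8.7 days

At 18.9 °C: 128 / (18.9 − 12.3) = 128 / 6.6 = 19.394 d.
At 24.3 °C: 128 / (24.3 − 12.3) = 128 / 12.0 = 10.667 d.
Difference = |19.394 − 10.667| = 8.727 ≈ 8.7 days.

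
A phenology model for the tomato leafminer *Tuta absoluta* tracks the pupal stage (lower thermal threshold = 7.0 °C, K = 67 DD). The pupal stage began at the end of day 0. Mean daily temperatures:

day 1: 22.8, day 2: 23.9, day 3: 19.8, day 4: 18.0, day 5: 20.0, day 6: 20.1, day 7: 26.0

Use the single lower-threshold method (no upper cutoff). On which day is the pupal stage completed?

Daily DD above 7.0 °C: 15.8, 16.9, 12.8, 11.0, 13.0, 13.1, 19.0.
Cumulative: 15.8, 32.7, 45.5, 56.5, 69.5, 82.6, 101.6.
The total first reaches 67 DD on day 5.

day 5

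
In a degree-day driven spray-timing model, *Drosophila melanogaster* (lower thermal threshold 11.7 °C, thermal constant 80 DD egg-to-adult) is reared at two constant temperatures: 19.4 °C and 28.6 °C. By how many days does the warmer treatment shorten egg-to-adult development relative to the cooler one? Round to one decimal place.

5.7 days

At 19.4 °C: 80 / (19.4 − 11.7) = 80 / 7.7 = 10.390 d.
At 28.6 °C: 80 / (28.6 − 11.7) = 80 / 16.9 = 4.734 d.
Difference = |10.390 − 4.734| = 5.656 ≈ 5.7 days.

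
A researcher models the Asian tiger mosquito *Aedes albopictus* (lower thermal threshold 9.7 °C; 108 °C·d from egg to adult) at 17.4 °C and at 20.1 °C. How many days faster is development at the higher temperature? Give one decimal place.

3.6 days

At 17.4 °C: 108 / (17.4 − 9.7) = 108 / 7.7 = 14.026 d.
At 20.1 °C: 108 / (20.1 − 9.7) = 108 / 10.4 = 10.385 d.
Difference = |14.026 − 10.385| = 3.641 ≈ 3.6 days.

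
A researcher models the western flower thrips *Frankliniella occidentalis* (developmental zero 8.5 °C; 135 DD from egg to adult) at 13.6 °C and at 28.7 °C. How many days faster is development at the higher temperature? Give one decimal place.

19.8 days

At 13.6 °C: 135 / (13.6 − 8.5) = 135 / 5.1 = 26.471 d.
At 28.7 °C: 135 / (28.7 − 8.5) = 135 / 20.2 = 6.683 d.
Difference = |26.471 − 6.683| = 19.787 ≈ 19.8 days.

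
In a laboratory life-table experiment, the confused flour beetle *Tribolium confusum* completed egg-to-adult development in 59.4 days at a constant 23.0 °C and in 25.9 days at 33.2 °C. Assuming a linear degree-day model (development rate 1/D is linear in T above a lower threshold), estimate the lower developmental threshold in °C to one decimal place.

Linear rate model ⇒ the product D·(T − T_b) is constant across temperatures.
59.4·(23.0 − T_b) = 25.9·(33.2 − T_b)
T_b = (59.4·23.0 − 25.9·33.2) / (59.4 − 25.9) = 506.32 / 33.5 = 15.114 °C ≈ 15.1 °C.

15.1 °C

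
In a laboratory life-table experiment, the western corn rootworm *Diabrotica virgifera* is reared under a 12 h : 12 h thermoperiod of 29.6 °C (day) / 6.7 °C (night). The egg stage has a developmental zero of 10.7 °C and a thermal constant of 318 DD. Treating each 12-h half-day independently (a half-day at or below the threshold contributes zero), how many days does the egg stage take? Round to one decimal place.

Day half: max(0, 29.6 − 10.7) × 0.5 = 18.9 × 0.5 = 9.45 DD.
Night half: max(0, 6.7 − 10.7) × 0.5 = 0.0 × 0.5 = 0.00 DD.
Per 24 h: 9.45 DD/day.
Duration = 318 / 9.45 = 33.651 ≈ 33.7 days.

33.7 days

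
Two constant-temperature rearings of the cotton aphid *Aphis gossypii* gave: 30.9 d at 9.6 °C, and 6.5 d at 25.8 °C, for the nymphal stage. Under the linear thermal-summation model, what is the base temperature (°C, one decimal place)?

5.3 °C

Linear rate model ⇒ the product D·(T − T_b) is constant across temperatures.
30.9·(9.6 − T_b) = 6.5·(25.8 − T_b)
T_b = (30.9·9.6 − 6.5·25.8) / (30.9 − 6.5) = 128.94 / 24.4 = 5.284 °C ≈ 5.3 °C.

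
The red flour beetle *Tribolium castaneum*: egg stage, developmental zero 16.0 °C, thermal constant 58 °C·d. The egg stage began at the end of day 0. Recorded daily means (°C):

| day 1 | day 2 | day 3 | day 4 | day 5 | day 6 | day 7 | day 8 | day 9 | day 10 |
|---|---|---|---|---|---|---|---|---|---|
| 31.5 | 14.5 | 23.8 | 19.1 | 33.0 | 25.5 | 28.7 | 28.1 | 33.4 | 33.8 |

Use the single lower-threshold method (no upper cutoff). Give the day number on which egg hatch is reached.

day 7

Daily DD above 16.0 °C: 15.5, 0.0, 7.8, 3.1, 17.0, 9.5, 12.7, 12.1, 17.4, 17.8.
Cumulative: 15.5, 15.5, 23.3, 26.4, 43.4, 52.9, 65.6, 77.7, 95.1, 112.9.
The total first reaches 58 DD on day 7.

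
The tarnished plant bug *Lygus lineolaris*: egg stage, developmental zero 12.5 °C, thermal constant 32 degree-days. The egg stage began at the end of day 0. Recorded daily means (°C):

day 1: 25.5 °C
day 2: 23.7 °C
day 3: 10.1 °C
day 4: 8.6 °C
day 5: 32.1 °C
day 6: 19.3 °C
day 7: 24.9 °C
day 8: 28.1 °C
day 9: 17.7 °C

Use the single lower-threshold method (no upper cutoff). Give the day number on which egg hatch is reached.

Daily DD above 12.5 °C: 13.0, 11.2, 0.0, 0.0, 19.6, 6.8, 12.4, 15.6, 5.2.
Cumulative: 13.0, 24.2, 24.2, 24.2, 43.8, 50.6, 63.0, 78.6, 83.8.
The total first reaches 32 DD on day 5.

day 5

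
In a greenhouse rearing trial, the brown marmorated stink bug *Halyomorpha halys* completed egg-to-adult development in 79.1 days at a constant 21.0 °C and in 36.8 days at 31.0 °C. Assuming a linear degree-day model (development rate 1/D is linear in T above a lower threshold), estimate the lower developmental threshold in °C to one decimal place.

Under the model K = D·(T − T_b), so D₁·(T₁ − T_b) = D₂·(T₂ − T_b).
79.1·(21.0 − T_b) = 36.8·(31.0 − T_b)
T_b = (79.1·21.0 − 36.8·31.0) / (79.1 − 36.8) = 520.30 / 42.3 = 12.300 °C ≈ 12.3 °C.

12.3 °C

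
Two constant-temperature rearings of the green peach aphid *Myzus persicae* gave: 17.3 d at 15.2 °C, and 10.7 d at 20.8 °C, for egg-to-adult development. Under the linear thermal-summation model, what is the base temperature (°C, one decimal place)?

6.1 °C

Under the model K = D·(T − T_b), so D₁·(T₁ − T_b) = D₂·(T₂ − T_b).
17.3·(15.2 − T_b) = 10.7·(20.8 − T_b)
T_b = (17.3·15.2 − 10.7·20.8) / (17.3 − 10.7) = 40.40 / 6.6 = 6.121 °C ≈ 6.1 °C.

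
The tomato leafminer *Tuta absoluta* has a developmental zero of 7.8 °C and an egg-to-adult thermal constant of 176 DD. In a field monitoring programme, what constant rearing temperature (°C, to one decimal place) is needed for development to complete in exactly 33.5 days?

13.1 °C

Required daily accumulation = 176 / 33.5 = 5.254 DD/day.
T = T_base + 5.254 = 7.8 + 5.254 = 13.054 ≈ 13.1 °C.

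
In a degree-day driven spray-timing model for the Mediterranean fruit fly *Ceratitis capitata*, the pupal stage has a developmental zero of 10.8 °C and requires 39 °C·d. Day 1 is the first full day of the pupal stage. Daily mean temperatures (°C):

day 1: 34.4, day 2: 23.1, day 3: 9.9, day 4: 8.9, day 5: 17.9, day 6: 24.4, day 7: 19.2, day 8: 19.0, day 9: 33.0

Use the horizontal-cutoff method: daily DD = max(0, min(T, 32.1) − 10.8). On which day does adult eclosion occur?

day 5

Daily DD above 10.8 °C (capped at 21.3): 21.3, 12.3, 0.0, 0.0, 7.1, 13.6, 8.4, 8.2, 21.3.
Cumulative: 21.3, 33.6, 33.6, 33.6, 40.7, 54.3, 62.7, 70.9, 92.2.
The total first reaches 39 DD on day 5.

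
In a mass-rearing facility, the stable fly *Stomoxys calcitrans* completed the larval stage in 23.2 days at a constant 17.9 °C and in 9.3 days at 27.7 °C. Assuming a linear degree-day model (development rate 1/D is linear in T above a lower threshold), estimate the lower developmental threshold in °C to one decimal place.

11.3 °C

Linear rate model ⇒ the product D·(T − T_b) is constant across temperatures.
23.2·(17.9 − T_b) = 9.3·(27.7 − T_b)
T_b = (23.2·17.9 − 9.3·27.7) / (23.2 − 9.3) = 157.67 / 13.9 = 11.343 °C ≈ 11.3 °C.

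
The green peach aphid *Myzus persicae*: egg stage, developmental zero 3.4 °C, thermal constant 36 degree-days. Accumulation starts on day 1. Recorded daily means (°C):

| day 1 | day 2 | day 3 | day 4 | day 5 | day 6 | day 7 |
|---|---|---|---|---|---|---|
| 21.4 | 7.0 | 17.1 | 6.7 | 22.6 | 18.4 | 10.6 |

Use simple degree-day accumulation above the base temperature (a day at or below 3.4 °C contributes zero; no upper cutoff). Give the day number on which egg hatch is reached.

day 4

Daily DD above 3.4 °C: 18.0, 3.6, 13.7, 3.3, 19.2, 15.0, 7.2.
Cumulative: 18.0, 21.6, 35.3, 38.6, 57.8, 72.8, 80.0.
The total first reaches 36 DD on day 4.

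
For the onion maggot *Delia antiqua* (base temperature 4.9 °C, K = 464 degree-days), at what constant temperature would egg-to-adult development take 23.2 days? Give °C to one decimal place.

24.9 °C

Required daily accumulation = 464 / 23.2 = 20.000 DD/day.
T = T_base + 20.000 = 4.9 + 20.000 = 24.900 ≈ 24.9 °C.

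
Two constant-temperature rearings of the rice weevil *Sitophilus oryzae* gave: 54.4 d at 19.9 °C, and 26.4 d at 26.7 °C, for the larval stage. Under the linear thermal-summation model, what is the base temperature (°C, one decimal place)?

Linear rate model ⇒ the product D·(T − T_b) is constant across temperatures.
54.4·(19.9 − T_b) = 26.4·(26.7 − T_b)
T_b = (54.4·19.9 − 26.4·26.7) / (54.4 − 26.4) = 377.68 / 28.0 = 13.489 °C ≈ 13.5 °C.

13.5 °C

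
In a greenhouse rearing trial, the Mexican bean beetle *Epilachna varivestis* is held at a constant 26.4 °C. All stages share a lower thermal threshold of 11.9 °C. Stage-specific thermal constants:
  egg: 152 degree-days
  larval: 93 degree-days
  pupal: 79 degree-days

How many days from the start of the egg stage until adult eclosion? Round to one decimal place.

22.3 days

Daily accumulation at 26.4 °C = 26.4 − 11.9 = 14.5 DD/day.
Total K = 152 + 93 + 79 = 324 DD.
Total duration = 324 / 14.5 = 22.345 ≈ 22.3 days.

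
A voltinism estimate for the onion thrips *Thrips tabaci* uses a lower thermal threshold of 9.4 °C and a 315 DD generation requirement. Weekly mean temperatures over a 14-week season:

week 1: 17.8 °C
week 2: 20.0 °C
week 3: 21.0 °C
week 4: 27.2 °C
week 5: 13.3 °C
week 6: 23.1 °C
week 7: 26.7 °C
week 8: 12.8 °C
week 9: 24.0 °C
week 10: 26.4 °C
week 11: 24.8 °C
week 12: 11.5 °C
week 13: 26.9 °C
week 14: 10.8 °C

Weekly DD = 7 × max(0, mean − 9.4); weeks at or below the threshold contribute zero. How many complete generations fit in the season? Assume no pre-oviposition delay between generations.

Weekly DD (7 × max(0, T̄ − 9.4)): 58.8, 74.2, 81.2, 124.6, 27.3, 95.9, 121.1, 23.8, 102.2, 119.0, 107.8, 14.7, 122.5, 9.8.
Season total = 1082.9 DD.
Complete generations = ⌊1082.9 / 315⌋ = 3.

3 generations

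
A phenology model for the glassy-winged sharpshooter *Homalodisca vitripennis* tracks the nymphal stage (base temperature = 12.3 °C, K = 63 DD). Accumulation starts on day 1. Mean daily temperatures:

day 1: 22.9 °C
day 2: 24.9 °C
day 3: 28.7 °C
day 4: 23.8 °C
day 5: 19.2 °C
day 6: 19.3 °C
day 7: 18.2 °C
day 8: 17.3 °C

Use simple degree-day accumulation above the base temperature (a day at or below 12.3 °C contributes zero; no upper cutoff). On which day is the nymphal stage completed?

day 6

Daily DD above 12.3 °C: 10.6, 12.6, 16.4, 11.5, 6.9, 7.0, 5.9, 5.0.
Cumulative: 10.6, 23.2, 39.6, 51.1, 58.0, 65.0, 70.9, 75.9.
The total first reaches 63 DD on day 6.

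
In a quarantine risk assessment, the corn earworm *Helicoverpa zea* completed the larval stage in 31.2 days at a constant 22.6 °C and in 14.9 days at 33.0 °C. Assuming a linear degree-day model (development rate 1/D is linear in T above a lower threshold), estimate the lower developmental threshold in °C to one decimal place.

13.1 °C

Equal thermal constants: D₁(T₁ − T_b) = D₂(T₂ − T_b).
31.2·(22.6 − T_b) = 14.9·(33.0 − T_b)
T_b = (31.2·22.6 − 14.9·33.0) / (31.2 − 14.9) = 213.42 / 16.3 = 13.093 °C ≈ 13.1 °C.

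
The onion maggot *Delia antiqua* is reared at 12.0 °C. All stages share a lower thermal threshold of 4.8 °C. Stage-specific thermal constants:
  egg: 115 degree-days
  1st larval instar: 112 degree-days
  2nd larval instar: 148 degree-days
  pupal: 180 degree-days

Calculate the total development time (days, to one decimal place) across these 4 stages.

77.1 days

Daily accumulation at 12.0 °C = 12.0 − 4.8 = 7.2 DD/day.
Total K = 115 + 112 + 148 + 180 = 555 DD.
Total duration = 555 / 7.2 = 77.083 ≈ 77.1 days.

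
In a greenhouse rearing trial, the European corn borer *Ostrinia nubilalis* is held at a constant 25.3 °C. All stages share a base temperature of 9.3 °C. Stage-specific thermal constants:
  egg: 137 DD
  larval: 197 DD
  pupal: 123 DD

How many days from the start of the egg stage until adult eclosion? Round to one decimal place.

28.6 days

Daily accumulation at 25.3 °C = 25.3 − 9.3 = 16.0 DD/day.
Total K = 137 + 197 + 123 = 457 DD.
Total duration = 457 / 16.0 = 28.562 ≈ 28.6 days.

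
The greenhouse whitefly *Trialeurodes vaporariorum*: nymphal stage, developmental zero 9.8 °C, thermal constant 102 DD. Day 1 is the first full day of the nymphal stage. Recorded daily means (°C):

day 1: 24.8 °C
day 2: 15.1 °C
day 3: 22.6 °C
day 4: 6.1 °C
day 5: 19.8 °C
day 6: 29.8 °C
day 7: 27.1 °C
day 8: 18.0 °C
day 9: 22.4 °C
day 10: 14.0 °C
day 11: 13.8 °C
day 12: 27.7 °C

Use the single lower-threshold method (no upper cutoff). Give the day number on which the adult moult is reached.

day 10

Daily DD above 9.8 °C: 15.0, 5.3, 12.8, 0.0, 10.0, 20.0, 17.3, 8.2, 12.6, 4.2, 4.0, 17.9.
Cumulative: 15.0, 20.3, 33.1, 33.1, 43.1, 63.1, 80.4, 88.6, 101.2, 105.4, 109.4, 127.3.
The total first reaches 102 DD on day 10.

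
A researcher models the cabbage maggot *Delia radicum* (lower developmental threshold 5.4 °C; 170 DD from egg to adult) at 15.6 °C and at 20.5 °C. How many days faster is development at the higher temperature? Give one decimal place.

5.4 days

At 15.6 °C: 170 / (15.6 − 5.4) = 170 / 10.2 = 16.667 d.
At 20.5 °C: 170 / (20.5 − 5.4) = 170 / 15.1 = 11.258 d.
Difference = |16.667 − 11.258| = 5.408 ≈ 5.4 days.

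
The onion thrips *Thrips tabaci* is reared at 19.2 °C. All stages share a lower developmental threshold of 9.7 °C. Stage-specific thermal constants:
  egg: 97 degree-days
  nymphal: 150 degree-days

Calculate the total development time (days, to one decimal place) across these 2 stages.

Daily accumulation at 19.2 °C = 19.2 − 9.7 = 9.5 DD/day.
Total K = 97 + 150 = 247 DD.
Total duration = 247 / 9.5 = 26.000 ≈ 26.0 days.

26.0 days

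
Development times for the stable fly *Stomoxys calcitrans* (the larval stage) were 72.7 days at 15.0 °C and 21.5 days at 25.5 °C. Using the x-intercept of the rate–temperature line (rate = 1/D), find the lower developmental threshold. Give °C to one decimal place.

Equal thermal constants: D₁(T₁ − T_b) = D₂(T₂ − T_b).
72.7·(15.0 − T_b) = 21.5·(25.5 − T_b)
T_b = (72.7·15.0 − 21.5·25.5) / (72.7 − 21.5) = 542.25 / 51.2 = 10.591 °C ≈ 10.6 °C.

10.6 °C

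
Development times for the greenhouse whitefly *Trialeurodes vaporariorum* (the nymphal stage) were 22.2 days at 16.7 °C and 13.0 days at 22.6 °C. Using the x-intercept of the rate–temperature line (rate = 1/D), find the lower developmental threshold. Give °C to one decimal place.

8.4 °C

Linear rate model ⇒ the product D·(T − T_b) is constant across temperatures.
22.2·(16.7 − T_b) = 13.0·(22.6 − T_b)
T_b = (22.2·16.7 − 13.0·22.6) / (22.2 − 13.0) = 76.94 / 9.2 = 8.363 °C ≈ 8.4 °C.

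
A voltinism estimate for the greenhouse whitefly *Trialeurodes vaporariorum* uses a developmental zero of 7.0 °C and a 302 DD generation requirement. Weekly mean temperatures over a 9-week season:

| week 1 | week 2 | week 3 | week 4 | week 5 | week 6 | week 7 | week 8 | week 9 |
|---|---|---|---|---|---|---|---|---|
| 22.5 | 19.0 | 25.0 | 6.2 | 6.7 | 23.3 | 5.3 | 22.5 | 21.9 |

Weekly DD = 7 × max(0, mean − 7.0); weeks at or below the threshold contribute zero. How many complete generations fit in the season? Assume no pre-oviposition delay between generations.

2 generations

Weekly DD (7 × max(0, T̄ − 7.0)): 108.5, 84.0, 126.0, 0.0, 0.0, 114.1, 0.0, 108.5, 104.3.
Season total = 645.4 DD.
Complete generations = ⌊645.4 / 302⌋ = 2.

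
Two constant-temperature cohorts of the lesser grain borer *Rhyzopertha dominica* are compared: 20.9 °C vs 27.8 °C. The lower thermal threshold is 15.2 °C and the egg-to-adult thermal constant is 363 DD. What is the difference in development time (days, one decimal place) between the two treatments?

34.9 days

At 20.9 °C: 363 / (20.9 − 15.2) = 363 / 5.7 = 63.684 d.
At 27.8 °C: 363 / (27.8 − 15.2) = 363 / 12.6 = 28.810 d.
Difference = |63.684 − 28.810| = 34.875 ≈ 34.9 days.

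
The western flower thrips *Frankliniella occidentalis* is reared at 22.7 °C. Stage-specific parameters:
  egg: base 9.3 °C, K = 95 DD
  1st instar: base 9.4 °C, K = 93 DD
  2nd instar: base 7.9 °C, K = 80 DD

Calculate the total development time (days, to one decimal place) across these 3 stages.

egg: 95 / (22.7 − 9.3) = 95 / 13.4 = 7.090 d.
1st instar: 93 / (22.7 − 9.4) = 93 / 13.3 = 6.992 d.
2nd instar: 80 / (22.7 − 7.9) = 80 / 14.8 = 5.405 d.
Sum = 19.487 ≈ 19.5 days.

19.5 days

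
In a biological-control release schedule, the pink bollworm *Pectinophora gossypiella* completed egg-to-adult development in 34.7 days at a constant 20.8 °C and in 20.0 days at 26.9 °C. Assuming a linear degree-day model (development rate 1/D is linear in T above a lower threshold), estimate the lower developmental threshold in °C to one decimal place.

Linear rate model ⇒ the product D·(T − T_b) is constant across temperatures.
34.7·(20.8 − T_b) = 20.0·(26.9 − T_b)
T_b = (34.7·20.8 − 20.0·26.9) / (34.7 − 20.0) = 183.76 / 14.7 = 12.501 °C ≈ 12.5 °C.

12.5 °C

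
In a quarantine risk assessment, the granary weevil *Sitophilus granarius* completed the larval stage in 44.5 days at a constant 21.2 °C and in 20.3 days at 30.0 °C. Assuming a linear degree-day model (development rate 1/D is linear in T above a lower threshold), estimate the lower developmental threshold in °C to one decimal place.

Equal thermal constants: D₁(T₁ − T_b) = D₂(T₂ − T_b).
44.5·(21.2 − T_b) = 20.3·(30.0 − T_b)
T_b = (44.5·21.2 − 20.3·30.0) / (44.5 − 20.3) = 334.40 / 24.2 = 13.818 °C ≈ 13.8 °C.

13.8 °C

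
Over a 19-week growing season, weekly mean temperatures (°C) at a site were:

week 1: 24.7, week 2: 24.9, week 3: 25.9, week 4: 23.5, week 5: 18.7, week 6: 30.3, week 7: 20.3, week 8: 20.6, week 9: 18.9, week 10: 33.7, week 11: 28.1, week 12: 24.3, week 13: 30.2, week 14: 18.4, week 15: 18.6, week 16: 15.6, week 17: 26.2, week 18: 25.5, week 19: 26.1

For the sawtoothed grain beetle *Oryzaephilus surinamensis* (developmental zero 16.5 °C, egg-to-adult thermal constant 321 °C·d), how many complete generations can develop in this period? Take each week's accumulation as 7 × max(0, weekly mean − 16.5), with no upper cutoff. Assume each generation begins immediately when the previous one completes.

3 generations

Weekly DD (7 × max(0, T̄ − 16.5)): 57.4, 58.8, 65.8, 49.0, 15.4, 96.6, 26.6, 28.7, 16.8, 120.4, 81.2, 54.6, 95.9, 13.3, 14.7, 0.0, 67.9, 63.0, 67.2.
Season total = 993.3 DD.
Complete generations = ⌊993.3 / 321⌋ = 3.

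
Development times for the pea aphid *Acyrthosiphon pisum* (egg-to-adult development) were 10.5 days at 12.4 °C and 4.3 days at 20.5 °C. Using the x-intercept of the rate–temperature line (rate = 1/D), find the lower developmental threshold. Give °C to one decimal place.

6.8 °C

Equal thermal constants: D₁(T₁ − T_b) = D₂(T₂ − T_b).
10.5·(12.4 − T_b) = 4.3·(20.5 − T_b)
T_b = (10.5·12.4 − 4.3·20.5) / (10.5 − 4.3) = 42.05 / 6.2 = 6.782 °C ≈ 6.8 °C.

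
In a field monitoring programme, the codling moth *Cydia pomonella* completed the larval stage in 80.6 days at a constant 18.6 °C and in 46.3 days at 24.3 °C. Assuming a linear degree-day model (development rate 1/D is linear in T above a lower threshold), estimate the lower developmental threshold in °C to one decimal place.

10.9 °C

Under the model K = D·(T − T_b), so D₁·(T₁ − T_b) = D₂·(T₂ − T_b).
80.6·(18.6 − T_b) = 46.3·(24.3 − T_b)
T_b = (80.6·18.6 − 46.3·24.3) / (80.6 − 46.3) = 374.07 / 34.3 = 10.906 °C ≈ 10.9 °C.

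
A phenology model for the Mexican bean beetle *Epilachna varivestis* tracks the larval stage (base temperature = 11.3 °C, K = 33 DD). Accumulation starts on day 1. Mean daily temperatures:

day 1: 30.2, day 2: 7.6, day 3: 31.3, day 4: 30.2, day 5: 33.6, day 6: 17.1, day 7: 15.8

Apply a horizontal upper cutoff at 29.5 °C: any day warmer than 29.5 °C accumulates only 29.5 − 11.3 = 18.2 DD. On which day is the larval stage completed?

day 3

Daily DD above 11.3 °C (capped at 18.2): 18.2, 0.0, 18.2, 18.2, 18.2, 5.8, 4.5.
Cumulative: 18.2, 18.2, 36.4, 54.6, 72.8, 78.6, 83.1.
The total first reaches 33 DD on day 3.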